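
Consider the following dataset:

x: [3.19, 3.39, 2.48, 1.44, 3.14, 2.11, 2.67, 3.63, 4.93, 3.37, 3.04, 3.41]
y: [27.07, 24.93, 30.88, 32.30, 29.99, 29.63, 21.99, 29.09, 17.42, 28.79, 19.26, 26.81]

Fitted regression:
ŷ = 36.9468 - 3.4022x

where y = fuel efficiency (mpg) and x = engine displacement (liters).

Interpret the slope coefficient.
On average, fuel efficiency is about 3.4022 mpg lower for every extra liter of engine displacement.

The slope β₁ = -3.4022 gives the rate at which the fitted fuel efficiency changes with engine displacement.

Interpretation:
- Engine displacement up by 1 liter → predicted fuel efficiency decreases by 3.4022 mpg
- This is a linear approximation: the same per-unit change is assumed across the whole observed x range
- The slope describes association in these data, not necessarily a causal effect

(β₀ = 36.9468 is the fitted value at x = 0 and is not part of the slope interpretation.)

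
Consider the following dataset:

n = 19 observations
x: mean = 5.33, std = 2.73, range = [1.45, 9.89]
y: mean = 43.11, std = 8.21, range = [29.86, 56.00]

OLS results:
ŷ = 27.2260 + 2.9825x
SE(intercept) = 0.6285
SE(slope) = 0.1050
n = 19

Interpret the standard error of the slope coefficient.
SE(slope) = 0.1050 measures the uncertainty in the estimated slope. The coefficient is estimated precisely (SE/|β̂₁| = 3.5%).

SE(β̂₁) = 0.1050 says: if we drew many samples of n = 19 from the same population and refit each time, the fitted slopes would scatter with a standard deviation of roughly 0.1050 around the true β₁.

Relative precision:
- SE / |β̂₁| = 0.1050 / 2.9825 = 3.5%
- Rule of thumb (under 20%: precise; 20% to under 50%: moderately precise; 50% or more: imprecise) → precise

Rough 95% range (±2 SE): 2.9825 ± 0.2100 → (2.7725, 3.1925).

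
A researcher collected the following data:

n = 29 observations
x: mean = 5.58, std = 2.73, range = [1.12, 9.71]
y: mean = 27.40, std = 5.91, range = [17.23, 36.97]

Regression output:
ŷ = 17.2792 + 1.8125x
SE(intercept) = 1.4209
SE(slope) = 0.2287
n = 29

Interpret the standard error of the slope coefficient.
SE(slope) = 0.2287 measures the uncertainty in the estimated slope. The coefficient is estimated precisely (SE/|β̂₁| = 12.6%).

What SE measures:
- The standard error quantifies the sampling variability of the coefficient estimate
- It is the estimated standard deviation of β̂₁ across hypothetical repeated samples of the same size
- Smaller SE → more precise estimate

Relative precision:
- SE / |β̂₁| = 0.2287 / 1.8125 = 12.6%
- Rule of thumb (under 20%: precise; 20% to under 50%: moderately precise; 50% or more: imprecise) → precise

Rough 95% range (±2 SE): 1.8125 ± 0.4574 → (1.3551, 2.2699).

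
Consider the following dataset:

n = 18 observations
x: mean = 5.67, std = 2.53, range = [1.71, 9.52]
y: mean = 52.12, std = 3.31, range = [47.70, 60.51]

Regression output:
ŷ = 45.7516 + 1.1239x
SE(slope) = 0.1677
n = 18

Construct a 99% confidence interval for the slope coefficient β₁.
The 99% CI for β₁ is (0.6341, 1.6137)

Confidence interval for the slope:

The 99% CI for β₁ is: β̂₁ ± t*(α/2, n-2) × SE(β̂₁)

Step 1: Find critical t-value
- Confidence level = 0.99
- Degrees of freedom = n - 2 = 18 - 2 = 16
- t*(α/2, 16) = 2.9208

Step 2: Calculate margin of error
Margin = 2.9208 × 0.1677 = 0.4898

Step 3: Construct interval
CI = 1.1239 ± 0.4898
CI = (0.6341, 1.6137)

Interpretation: each one-unit increase in x is associated with a change in mean y of between 0.6341 and 1.6137, with 99% confidence.
Both endpoints are positive, so the data support a genuinely positive slope at this confidence level.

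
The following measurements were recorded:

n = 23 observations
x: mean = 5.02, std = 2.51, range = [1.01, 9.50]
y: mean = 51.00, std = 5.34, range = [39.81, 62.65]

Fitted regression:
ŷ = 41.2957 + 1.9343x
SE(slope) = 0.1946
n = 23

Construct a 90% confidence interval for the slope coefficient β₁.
The 90% CI for β₁ is (1.5995, 2.2691)

Confidence interval for the slope:

The 90% CI for β₁ is: β̂₁ ± t*(α/2, n-2) × SE(β̂₁)

Step 1: Find critical t-value
- Confidence level = 0.9
- Degrees of freedom = n - 2 = 23 - 2 = 21
- t*(α/2, 21) = 1.7207

Step 2: Calculate margin of error
Margin = 1.7207 × 0.1946 = 0.3348

Step 3: Construct interval
CI = 1.9343 ± 0.3348
CI = (1.5995, 2.2691)

Interpretation: each one-unit increase in x is associated with a change in mean y of between 1.5995 and 2.2691, with 90% confidence.
Both endpoints are positive, so the data support a genuinely positive slope at this confidence level.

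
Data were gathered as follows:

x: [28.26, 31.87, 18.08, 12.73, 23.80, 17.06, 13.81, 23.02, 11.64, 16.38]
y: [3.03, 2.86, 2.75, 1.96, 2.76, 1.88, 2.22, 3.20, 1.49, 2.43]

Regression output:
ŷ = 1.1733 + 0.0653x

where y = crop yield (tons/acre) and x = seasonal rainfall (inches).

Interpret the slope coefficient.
For each additional inch of rainfall, predicted crop yield increases by approximately 0.0653 tons/acre.

The slope coefficient β₁ = 0.0653 represents the marginal effect of rainfall on crop yield.

Interpretation:
- Rainfall up by 1 inch → predicted crop yield increases by 0.0653 tons/acre
- The effect is assumed constant over the observed range of x (linearity)

(β₀ = 1.1733 is the fitted value at x = 0 and is not part of the slope interpretation.)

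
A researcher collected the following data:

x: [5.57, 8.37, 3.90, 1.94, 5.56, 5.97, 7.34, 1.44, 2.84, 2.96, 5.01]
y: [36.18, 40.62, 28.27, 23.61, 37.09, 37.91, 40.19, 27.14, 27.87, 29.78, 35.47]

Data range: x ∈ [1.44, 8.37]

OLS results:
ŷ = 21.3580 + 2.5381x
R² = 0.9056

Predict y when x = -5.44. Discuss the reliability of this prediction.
The equation gives ŷ = 7.5507; however x = -5.44 is 6.88 units below the observed range, so this extrapolated value should not be trusted.

Prediction calculation:
ŷ = 21.3580 + 2.5381 × (-5.44)
ŷ = 7.5507

Reliability:
- Data range: x ∈ [1.44, 8.37]
- Prediction point: x = -5.44 is 6.88 units below the observed range → this is EXTRAPOLATION, not interpolation

Why that matters here:
- There are no observations near this x to validate the fitted line there
- Real relationships often flatten, saturate, or turn nonlinear at extremes

The R² = 0.9056 only validates the fit within [1.44, 8.37]; treat ŷ = 7.5507 with caution.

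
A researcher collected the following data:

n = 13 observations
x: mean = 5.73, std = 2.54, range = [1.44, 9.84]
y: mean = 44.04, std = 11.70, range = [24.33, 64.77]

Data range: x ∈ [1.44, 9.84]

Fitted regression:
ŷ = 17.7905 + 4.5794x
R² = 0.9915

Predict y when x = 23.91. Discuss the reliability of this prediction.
The equation gives ŷ = 127.2840; however x = 23.91 is 14.07 units above the observed range, so this extrapolated value should not be trusted.

Prediction calculation:
ŷ = 17.7905 + 4.5794 × 23.91
ŷ = 127.2840

Reliability:
- Data range: x ∈ [1.44, 9.84]
- Prediction point: x = 23.91 is 14.07 units above the observed range → this is EXTRAPOLATION, not interpolation

Why that matters here:
- Real relationships often flatten, saturate, or turn nonlinear at extremes
- The linear relationship may not hold outside the observed range
- The standard error of prediction grows with (x − x̄)², and x = 23.91 is far from x̄ = 5.73

Report the number if required, but flag clearly that it is an extrapolation.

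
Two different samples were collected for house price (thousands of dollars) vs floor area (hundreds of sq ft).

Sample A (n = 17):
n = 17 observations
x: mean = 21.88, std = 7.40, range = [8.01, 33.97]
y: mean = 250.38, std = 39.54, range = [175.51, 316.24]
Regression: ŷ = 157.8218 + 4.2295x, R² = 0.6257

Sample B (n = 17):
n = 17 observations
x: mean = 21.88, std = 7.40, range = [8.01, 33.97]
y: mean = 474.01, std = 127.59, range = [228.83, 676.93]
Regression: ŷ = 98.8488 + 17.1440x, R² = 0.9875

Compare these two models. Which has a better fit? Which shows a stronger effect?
Model B has the better fit (R² = 0.9875 vs 0.6257). Model B shows the stronger effect (|β₁| = 17.1440 vs 4.2295).

Model Comparison:

Which explains more variance? (R²)
- Model A: R² = 0.6257 → 62.57% of variance in house price explained
- Model B: R² = 0.9875 → 98.75% of variance in house price explained
- 0.9875 > 0.6257 → Model B has the better fit

Strength of effect — compare |β₁|:
- Model A: β₁ = 4.2295 → predicted house price rises 4.2295 thousand dollars per additional hundred sq ft of floor area
- Model B: β₁ = 17.1440 → predicted house price rises 17.1440 thousand dollars per additional hundred sq ft of floor area
- |4.2295| < |17.1440| → Model B shows the stronger marginal effect

Notes:
- A better fit (higher R²) doesn't necessarily mean a more important relationship.
- R² measures how tightly points cluster around the line; β₁ measures how steep the line is — they answer different questions.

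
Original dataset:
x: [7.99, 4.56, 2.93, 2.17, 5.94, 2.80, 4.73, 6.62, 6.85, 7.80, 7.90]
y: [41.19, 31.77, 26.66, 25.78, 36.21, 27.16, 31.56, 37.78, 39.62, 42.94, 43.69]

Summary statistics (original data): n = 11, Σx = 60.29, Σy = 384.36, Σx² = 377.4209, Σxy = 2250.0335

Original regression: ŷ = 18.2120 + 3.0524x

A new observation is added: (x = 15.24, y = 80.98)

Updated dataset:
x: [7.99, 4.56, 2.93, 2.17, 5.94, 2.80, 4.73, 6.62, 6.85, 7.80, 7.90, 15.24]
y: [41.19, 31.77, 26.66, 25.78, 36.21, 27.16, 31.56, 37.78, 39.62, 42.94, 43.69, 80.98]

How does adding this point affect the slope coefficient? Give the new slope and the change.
New slope β₁ = 4.1349 versus 3.0524 before: a change of +1.0825 (+35.5%).

x = 15.24 lies well outside the original x-range [2.17, 7.99] (x̄ ≈ 5.48), so this observation has high leverage and can move the slope substantially.

Step 1: Update the sums with the new point (n goes from 11 to 12)
Σx  = 60.29 + 15.24 = 75.53
Σy  = 384.36 + 80.98 = 465.34
Σx² = 377.4209 + 15.24² = 377.4209 + 232.2576 = 609.6785
Σxy = 2250.0335 + 15.24×80.98 = 2250.0335 + 1234.1352 = 3484.1687

Step 2: Recompute the slope with b₁ = (nΣxy − ΣxΣy) / (nΣx² − (Σx)²)
Numerator   = 12×3484.1687 − 75.53×465.34 = 41810.0244 − 35147.1302 = 6662.8942
Denominator = 12×609.6785 − 75.53² = 7316.1420 − 5704.7809 = 1611.3611
b₁(new) = 6662.8942 / 1611.3611 = 4.1349

(Same formula on the original sums: (11×2250.0335 − 60.29×384.36) / (11×377.4209 − 60.29²) = 1577.3041 / 516.7458 = 3.0524, matching the given fit.)

Step 3: Change in slope
Δβ₁ = 4.1349 − 3.0524 = +1.0825
Relative change = +1.0825 / 3.0524 × 100% = +35.5%
→ the slope increases when the point is added.

A high-leverage point only changes the slope if it is off the original line; here y = 80.98 is above the original trend, so the slope increases.
In practice: investigate whether it comes from the same population as the rest of the sample; examine leverage (hᵢ) and Cook's distance rather than deleting it automatically.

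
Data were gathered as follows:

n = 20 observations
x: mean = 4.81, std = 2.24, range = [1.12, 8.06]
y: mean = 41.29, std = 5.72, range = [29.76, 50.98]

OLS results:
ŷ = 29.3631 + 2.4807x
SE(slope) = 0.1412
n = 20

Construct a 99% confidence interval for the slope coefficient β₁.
The 99% CI for β₁ is (2.0743, 2.8871)

Confidence interval for the slope:

The 99% CI for β₁ is: β̂₁ ± t*(α/2, n-2) × SE(β̂₁)

Step 1: Find critical t-value
- Confidence level = 0.99
- Degrees of freedom = n - 2 = 20 - 2 = 18
- t*(α/2, 18) = 2.8784

Step 2: Calculate margin of error
Margin = 2.8784 × 0.1412 = 0.4064

Step 3: Construct interval
CI = 2.4807 ± 0.4064
CI = (2.0743, 2.8871)

Interpretation: each one-unit increase in x is associated with a change in mean y of between 2.0743 and 2.8871, with 99% confidence.
Both endpoints are positive, so the data support a genuinely positive slope at this confidence level.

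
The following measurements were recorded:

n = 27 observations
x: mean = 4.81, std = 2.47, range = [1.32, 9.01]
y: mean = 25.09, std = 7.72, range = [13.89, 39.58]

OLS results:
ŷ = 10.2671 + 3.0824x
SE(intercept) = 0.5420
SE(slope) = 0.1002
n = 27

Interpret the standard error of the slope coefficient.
SE(slope) = 0.1002 measures the uncertainty in the estimated slope. The coefficient is estimated precisely (SE/|β̂₁| = 3.3%).

What SE measures:
- The standard error quantifies the sampling variability of the coefficient estimate
- It is the estimated standard deviation of β̂₁ across hypothetical repeated samples of the same size
- Smaller SE → more precise estimate

Relative precision:
- SE / |β̂₁| = 0.1002 / 3.0824 = 3.3%
- Rule of thumb (under 20%: precise; 20% to under 50%: moderately precise; 50% or more: imprecise) → precise

Link to interval estimation: a confidence interval for β₁ is β̂₁ ± t* × 0.1002, so SE sets the half-width per unit of t*.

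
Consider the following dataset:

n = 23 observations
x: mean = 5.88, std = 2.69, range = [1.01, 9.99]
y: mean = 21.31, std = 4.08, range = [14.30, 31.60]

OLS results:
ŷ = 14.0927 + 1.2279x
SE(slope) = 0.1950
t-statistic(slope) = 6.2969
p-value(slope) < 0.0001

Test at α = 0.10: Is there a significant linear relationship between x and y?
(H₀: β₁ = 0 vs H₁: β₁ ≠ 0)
Reject H₀: p-value < 0.0001 < α = 0.10. The linear relationship is significant at the 10% level.

Hypothesis test for the slope coefficient:

H₀: β₁ = 0 (no linear relationship)
H₁: β₁ ≠ 0 (linear relationship exists)

Test statistic: t = β̂₁ / SE(β̂₁) = 1.2279 / 0.1950 = 6.2969

p < 0.0001: how often a slope estimate this far from 0 (in SE units) would arise by chance if β₁ were truly 0.

Decision rule: reject H₀ if p-value < α.
p-value < 0.0001 < α = 0.10 → reject H₀.

At α = 0.10 the data do provide convincing evidence of a nonzero slope.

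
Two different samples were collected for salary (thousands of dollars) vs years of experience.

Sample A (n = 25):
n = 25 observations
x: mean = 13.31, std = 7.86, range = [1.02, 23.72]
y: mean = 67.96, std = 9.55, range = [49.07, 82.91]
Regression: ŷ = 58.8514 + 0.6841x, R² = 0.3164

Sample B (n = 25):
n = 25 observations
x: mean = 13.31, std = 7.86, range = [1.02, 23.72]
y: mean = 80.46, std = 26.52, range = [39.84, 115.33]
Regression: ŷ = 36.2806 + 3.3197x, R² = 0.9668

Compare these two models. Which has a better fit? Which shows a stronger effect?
Model B has the better fit (R² = 0.9668 vs 0.3164). Model B shows the stronger effect (|β₁| = 3.3197 vs 0.6841).

Model Comparison:

Fit — compare R²:
- Model A: R² = 0.3164 → 31.64% of variance in salary explained
- Model B: R² = 0.9668 → 96.68% of variance in salary explained
- 0.9668 > 0.3164 → Model B has the better fit

Which has the larger per-year effect? (|β₁|)
- Model A: β₁ = 0.6841 → predicted salary rises 0.6841 thousand dollars per additional year of experience
- Model B: β₁ = 3.3197 → predicted salary rises 3.3197 thousand dollars per additional year of experience
- |0.6841| < |3.3197| → Model B shows the stronger marginal effect

Note: The two samples could reflect different populations, time periods, or measurement quality.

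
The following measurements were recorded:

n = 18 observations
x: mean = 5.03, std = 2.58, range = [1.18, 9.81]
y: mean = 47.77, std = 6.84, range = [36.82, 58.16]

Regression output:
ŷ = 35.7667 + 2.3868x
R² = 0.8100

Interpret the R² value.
About 81.00% of the variability in y is accounted for by the regression on x (R² = 0.8100) — a strong linear fit.

R² = 1 − SS_res/SS_tot compares the residual scatter to the total scatter of y about its mean.

Here R² = 0.8100:
- Explained: 81.00% of the variation in y
- Unexplained (residual): 100% − 81.00% = 19.00%
- Rule of thumb (below 0.3 weak; 0.3 to below 0.7 moderate; 0.7 and above strong) → strong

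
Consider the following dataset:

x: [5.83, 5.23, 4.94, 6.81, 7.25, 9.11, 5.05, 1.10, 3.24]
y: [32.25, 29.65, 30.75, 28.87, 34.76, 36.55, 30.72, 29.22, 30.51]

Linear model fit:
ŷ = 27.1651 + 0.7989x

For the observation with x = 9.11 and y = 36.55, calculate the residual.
Residual = 2.1069

The residual is the difference between the actual value and the predicted value:

Residual = y - ŷ

Step 1: Calculate predicted value
ŷ = 27.1651 + 0.7989 × 9.11
ŷ = 34.4431

Step 2: Calculate residual
Residual = 36.55 - 34.4431
Residual = 2.1069

The residual is positive, so the observed y = 36.55 sits above the regression line (the line underestimates it by 2.1069).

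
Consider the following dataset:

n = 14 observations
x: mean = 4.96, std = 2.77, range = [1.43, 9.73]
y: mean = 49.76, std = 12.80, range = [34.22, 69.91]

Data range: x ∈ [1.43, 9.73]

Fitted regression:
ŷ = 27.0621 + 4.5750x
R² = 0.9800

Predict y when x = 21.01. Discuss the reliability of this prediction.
The equation gives ŷ = 123.1829; however x = 21.01 is 11.28 units above the observed range, so this extrapolated value should not be trusted.

Prediction calculation:
ŷ = 27.0621 + 4.5750 × 21.01
ŷ = 123.1829

Reliability:
- Data range: x ∈ [1.43, 9.73]
- Prediction point: x = 21.01 is 11.28 units above the observed range → this is EXTRAPOLATION, not interpolation

Why that matters here:
- The linear relationship may not hold outside the observed range
- Real relationships often flatten, saturate, or turn nonlinear at extremes

The R² = 0.9800 only validates the fit within [1.43, 9.73]; treat ŷ = 123.1829 with caution.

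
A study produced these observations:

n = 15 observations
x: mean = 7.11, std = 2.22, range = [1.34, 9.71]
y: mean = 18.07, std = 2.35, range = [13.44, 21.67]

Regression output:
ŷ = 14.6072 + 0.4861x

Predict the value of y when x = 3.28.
ŷ = 16.2016

x = 3.28 lies inside the observed range [1.34, 9.71], so the fitted equation applies directly:

ŷ = 14.6072 + 0.4861 × 3.28
ŷ = 14.6072 + 1.5944
ŷ = 16.2016

This is the fitted mean response at that x — an individual observation would come with a wider prediction interval.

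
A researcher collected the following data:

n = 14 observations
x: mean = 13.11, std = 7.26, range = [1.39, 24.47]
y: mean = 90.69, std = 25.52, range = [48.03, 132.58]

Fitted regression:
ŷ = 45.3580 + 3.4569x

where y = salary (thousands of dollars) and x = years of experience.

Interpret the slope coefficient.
On average, salary is about 3.4569 thousand dollars higher for every extra year of experience.

The slope β₁ = 3.4569 gives the rate at which the fitted salary changes with experience.

Interpretation:
- Experience up by 1 year → predicted salary increases by 3.4569 thousand dollars
- The effect is assumed constant over the observed range of x (linearity)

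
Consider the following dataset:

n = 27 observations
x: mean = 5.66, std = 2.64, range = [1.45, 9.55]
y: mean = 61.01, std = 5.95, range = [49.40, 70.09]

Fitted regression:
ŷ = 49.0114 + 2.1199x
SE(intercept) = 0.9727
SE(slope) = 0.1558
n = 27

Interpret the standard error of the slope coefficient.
SE(β̂₁) = 0.1558 is the estimated standard deviation of the slope estimate across repeated samples; relative to β̂₁ = 2.1199 that is 7.3%, a precise estimate.

SE(β̂₁) = s / √Sxx, where s is the residual standard deviation and Sxx = Σ(x − x̄)². It is the yardstick for how far β̂₁ = 2.1199 could plausibly be from the true slope.

Relative precision:
- SE / |β̂₁| = 0.1558 / 2.1199 = 7.3%
- Rule of thumb (under 20%: precise; 20% to under 50%: moderately precise; 50% or more: imprecise) → precise

Link to interval estimation: a confidence interval for β₁ is β̂₁ ± t* × 0.1558, so SE sets the half-width per unit of t*.

What drives SE(β̂₁): more residual scatter → larger SE; larger n (here n = 27) → smaller SE; wider spread of x values → smaller SE.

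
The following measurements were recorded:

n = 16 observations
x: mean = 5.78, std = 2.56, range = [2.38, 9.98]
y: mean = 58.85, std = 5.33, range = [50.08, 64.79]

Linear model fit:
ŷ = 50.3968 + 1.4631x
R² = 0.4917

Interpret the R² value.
The model explains 49.17% of the variance in y (R² = 0.4917), leaving 50.83% unexplained; the fit is moderate.

R² = 1 − SS_res/SS_tot compares the residual scatter to the total scatter of y about its mean.

Here R² = 0.4917:
- Explained: 49.17% of the variation in y
- Unexplained (residual): 100% − 49.17% = 50.83%
- Rule of thumb (below 0.3 weak; 0.3 to below 0.7 moderate; 0.7 and above strong) → moderate

Calculation: R² = 1 − (SS_res / SS_tot), where SS_res is the sum of squared residuals and SS_tot the total sum of squares.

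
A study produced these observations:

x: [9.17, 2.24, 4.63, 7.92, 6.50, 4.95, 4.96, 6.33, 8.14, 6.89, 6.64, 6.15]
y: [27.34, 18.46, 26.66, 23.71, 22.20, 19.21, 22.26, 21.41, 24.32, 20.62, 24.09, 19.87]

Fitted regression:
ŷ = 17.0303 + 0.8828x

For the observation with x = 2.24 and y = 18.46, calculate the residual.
Residual = -0.5478

The residual is the difference between the actual value and the predicted value:

Residual = y - ŷ

Step 1: Calculate predicted value
ŷ = 17.0303 + 0.8828 × 2.24
ŷ = 19.0078

Step 2: Calculate residual
Residual = 18.46 - 19.0078
Residual = -0.5478

Sign check: y < ŷ, so the point is below the line and the fit overestimates here.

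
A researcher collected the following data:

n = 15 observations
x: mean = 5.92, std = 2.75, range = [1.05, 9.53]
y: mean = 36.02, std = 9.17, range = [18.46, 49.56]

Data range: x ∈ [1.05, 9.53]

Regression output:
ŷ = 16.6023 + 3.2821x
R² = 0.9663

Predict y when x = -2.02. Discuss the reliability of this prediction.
The equation gives ŷ = 9.9725; however x = -2.02 is 3.07 units below the observed range, so this extrapolated value should not be trusted.

Prediction calculation:
ŷ = 16.6023 + 3.2821 × (-2.02)
ŷ = 9.9725

Reliability:
- Data range: x ∈ [1.05, 9.53]
- Prediction point: x = -2.02 is 3.07 units below the observed range → this is EXTRAPOLATION, not interpolation

Why that matters here:
- The linear relationship may not hold outside the observed range
- R² describes fit only over the sampled x values; it says nothing about behaviour beyond them

Report the number if required, but flag clearly that it is an extrapolation.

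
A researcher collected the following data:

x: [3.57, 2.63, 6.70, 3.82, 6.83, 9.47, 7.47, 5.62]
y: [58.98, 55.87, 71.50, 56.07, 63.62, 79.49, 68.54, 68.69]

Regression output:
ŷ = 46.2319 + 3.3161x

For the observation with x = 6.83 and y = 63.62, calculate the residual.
Residual = -5.2609

The residual is the difference between the actual value and the predicted value:

Residual = y - ŷ

Step 1: Calculate predicted value
ŷ = 46.2319 + 3.3161 × 6.83
ŷ = 68.8809

Step 2: Calculate residual
Residual = 63.62 - 68.8809
Residual = -5.2609

Sign check: y < ŷ, so the point is below the line and the fit overestimates here.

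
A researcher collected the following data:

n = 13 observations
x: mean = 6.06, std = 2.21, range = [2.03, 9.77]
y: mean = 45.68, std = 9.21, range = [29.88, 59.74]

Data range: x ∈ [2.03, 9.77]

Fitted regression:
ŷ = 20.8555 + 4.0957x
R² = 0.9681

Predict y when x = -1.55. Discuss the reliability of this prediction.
The equation gives ŷ = 14.5072; however x = -1.55 is 3.58 units below the observed range, so this extrapolated value should not be trusted.

Prediction calculation:
ŷ = 20.8555 + 4.0957 × (-1.55)
ŷ = 14.5072

Reliability:
- Data range: x ∈ [2.03, 9.77]
- Prediction point: x = -1.55 is 3.58 units below the observed range → this is EXTRAPOLATION, not interpolation

Why that matters here:
- Real relationships often flatten, saturate, or turn nonlinear at extremes
- The linear relationship may not hold outside the observed range
- There are no observations near this x to validate the fitted line there

The R² = 0.9681 only validates the fit within [2.03, 9.77]; treat ŷ = 14.5072 with caution.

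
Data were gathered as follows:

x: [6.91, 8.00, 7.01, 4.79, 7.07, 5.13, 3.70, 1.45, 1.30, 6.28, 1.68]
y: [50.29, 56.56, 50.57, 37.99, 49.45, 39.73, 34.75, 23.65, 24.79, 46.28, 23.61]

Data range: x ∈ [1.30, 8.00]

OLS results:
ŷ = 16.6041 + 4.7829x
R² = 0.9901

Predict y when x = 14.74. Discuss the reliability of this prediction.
The equation gives ŷ = 87.1040; however x = 14.74 is 6.74 units above the observed range, so this extrapolated value should not be trusted.

Prediction calculation:
ŷ = 16.6041 + 4.7829 × 14.74
ŷ = 87.1040

Reliability:
- Data range: x ∈ [1.30, 8.00]
- Prediction point: x = 14.74 is 6.74 units above the observed range → this is EXTRAPOLATION, not interpolation

Why that matters here:
- The standard error of prediction grows with (x − x̄)², and x = 14.74 is far from x̄ = 4.85
- There are no observations near this x to validate the fitted line there
- The linear relationship may not hold outside the observed range

Report the number if required, but flag clearly that it is an extrapolation.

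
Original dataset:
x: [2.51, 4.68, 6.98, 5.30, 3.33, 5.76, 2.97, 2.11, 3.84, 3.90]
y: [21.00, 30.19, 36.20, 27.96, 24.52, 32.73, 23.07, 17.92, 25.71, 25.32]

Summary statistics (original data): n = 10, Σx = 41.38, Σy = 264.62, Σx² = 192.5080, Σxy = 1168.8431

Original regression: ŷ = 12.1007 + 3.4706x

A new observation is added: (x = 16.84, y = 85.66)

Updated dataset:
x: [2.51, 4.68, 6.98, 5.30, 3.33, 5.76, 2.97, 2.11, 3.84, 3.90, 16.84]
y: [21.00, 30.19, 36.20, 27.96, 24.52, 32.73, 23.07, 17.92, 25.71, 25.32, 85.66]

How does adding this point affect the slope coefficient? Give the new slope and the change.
The slope changes from 3.4706 to 4.5098 (change of +1.0392, or +29.9%).

The new point has HIGH LEVERAGE: x = 16.84 is far from the original mean x̄ = 41.38/10 ≈ 4.14 (original range [2.11, 6.98]).

Step 1: Update the sums with the new point (n goes from 10 to 11)
Σx  = 41.38 + 16.84 = 58.22
Σy  = 264.62 + 85.66 = 350.28
Σx² = 192.5080 + 16.84² = 192.5080 + 283.5856 = 476.0936
Σxy = 1168.8431 + 16.84×85.66 = 1168.8431 + 1442.5144 = 2611.3575

Step 2: Recompute the slope with b₁ = (nΣxy − ΣxΣy) / (nΣx² − (Σx)²)
Numerator   = 11×2611.3575 − 58.22×350.28 = 28724.9325 − 20393.3016 = 8331.6309
Denominator = 11×476.0936 − 58.22² = 5237.0296 − 3389.5684 = 1847.4612
b₁(new) = 8331.6309 / 1847.4612 = 4.5098

(Same formula on the original sums: (10×1168.8431 − 41.38×264.62) / (10×192.5080 − 41.38²) = 738.4554 / 212.7756 = 3.4706, matching the given fit.)

Step 3: Change in slope
Δβ₁ = 4.5098 − 3.4706 = +1.0392
Relative change = +1.0392 / 3.4706 × 100% = +29.9%
→ the slope increases when the point is added.

Because the point sits above the extension of the original line at a high-leverage x, it tilts the fit up.
In practice: check such a point for data-entry or measurement error.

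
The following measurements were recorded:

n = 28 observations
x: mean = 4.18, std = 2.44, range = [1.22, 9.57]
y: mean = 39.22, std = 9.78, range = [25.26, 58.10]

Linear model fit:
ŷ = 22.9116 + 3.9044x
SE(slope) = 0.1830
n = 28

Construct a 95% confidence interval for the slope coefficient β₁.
The 95% CI for β₁ is (3.5282, 4.2806)

Confidence interval for the slope:

The 95% CI for β₁ is: β̂₁ ± t*(α/2, n-2) × SE(β̂₁)

Step 1: Find critical t-value
- Confidence level = 0.95
- Degrees of freedom = n - 2 = 28 - 2 = 26
- t*(α/2, 26) = 2.0555

Step 2: Calculate margin of error
Margin = 2.0555 × 0.1830 = 0.3762

Step 3: Construct interval
CI = 3.9044 ± 0.3762
CI = (3.5282, 4.2806)

Interpretation: each one-unit increase in x is associated with a change in mean y of between 3.5282 and 4.2806, with 95% confidence.
Both endpoints are positive, so the data support a genuinely positive slope at this confidence level.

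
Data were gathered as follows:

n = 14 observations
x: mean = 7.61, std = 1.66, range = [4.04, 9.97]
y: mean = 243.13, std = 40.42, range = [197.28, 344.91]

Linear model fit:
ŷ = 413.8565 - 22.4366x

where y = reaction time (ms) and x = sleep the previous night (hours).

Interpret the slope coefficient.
An increase of one hour in sleep is associated with a 22.4366 ms decrease in predicted reaction time.

The slope β₁ = -22.4366 gives the rate at which the fitted reaction time changes with sleep.

Interpretation:
- Sleep up by 1 hour → predicted reaction time decreases by 22.4366 ms
- This is a linear approximation: the same per-unit change is assumed across the whole observed x range
- The sign (−) gives the direction; the magnitude 22.4366 gives the size of the effect per hour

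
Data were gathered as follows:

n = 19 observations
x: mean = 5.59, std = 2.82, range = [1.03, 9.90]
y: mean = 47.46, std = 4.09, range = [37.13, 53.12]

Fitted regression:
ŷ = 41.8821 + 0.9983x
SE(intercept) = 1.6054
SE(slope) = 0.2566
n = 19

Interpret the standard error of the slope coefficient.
SE(slope) = 0.2566 measures the uncertainty in the estimated slope. The coefficient is estimated with moderate precision (SE/|β̂₁| = 25.7%).

SE(β̂₁) = s / √Sxx, where s is the residual standard deviation and Sxx = Σ(x − x̄)². It is the yardstick for how far β̂₁ = 0.9983 could plausibly be from the true slope.

Relative precision:
- SE / |β̂₁| = 0.2566 / 0.9983 = 25.7%
- Rule of thumb (under 20%: precise; 20% to under 50%: moderately precise; 50% or more: imprecise) → moderately precise

Link to the t-test: t = β̂₁ / SE(β̂₁) = 0.9983 / 0.2566 = 3.8905, the statistic for H₀: β₁ = 0.

What drives SE(β̂₁): more residual scatter → larger SE; wider spread of x values → smaller SE.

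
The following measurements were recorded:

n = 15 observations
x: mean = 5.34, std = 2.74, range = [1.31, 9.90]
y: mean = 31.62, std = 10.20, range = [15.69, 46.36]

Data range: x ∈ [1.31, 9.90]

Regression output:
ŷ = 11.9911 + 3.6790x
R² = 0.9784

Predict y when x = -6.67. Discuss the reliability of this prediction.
The equation gives ŷ = -12.5478; however x = -6.67 is 7.98 units below the observed range, so this extrapolated value should not be trusted.

Prediction calculation:
ŷ = 11.9911 + 3.6790 × (-6.67)
ŷ = -12.5478

Reliability:
- Data range: x ∈ [1.31, 9.90]
- Prediction point: x = -6.67 is 7.98 units below the observed range → this is EXTRAPOLATION, not interpolation

Why that matters here:
- There are no observations near this x to validate the fitted line there
- R² describes fit only over the sampled x values; it says nothing about behaviour beyond them
- Real relationships often flatten, saturate, or turn nonlinear at extremes

The R² = 0.9784 only validates the fit within [1.31, 9.90]; treat ŷ = -12.5478 with caution.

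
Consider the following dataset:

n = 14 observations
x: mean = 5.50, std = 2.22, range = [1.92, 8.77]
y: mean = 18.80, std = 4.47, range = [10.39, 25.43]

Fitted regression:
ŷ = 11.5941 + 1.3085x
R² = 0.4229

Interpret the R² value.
R² = 0.4229 means 42.29% of the variation in y is explained by the linear relationship with x. This indicates a moderate fit.

The coefficient of determination R² is the fraction of the total variation in y that the fitted line accounts for.

Here R² = 0.4229:
- Explained: 42.29% of the variation in y
- Unexplained (residual): 100% − 42.29% = 57.71%
- Rule of thumb (below 0.3 weak; 0.3 to below 0.7 moderate; 0.7 and above strong) → moderate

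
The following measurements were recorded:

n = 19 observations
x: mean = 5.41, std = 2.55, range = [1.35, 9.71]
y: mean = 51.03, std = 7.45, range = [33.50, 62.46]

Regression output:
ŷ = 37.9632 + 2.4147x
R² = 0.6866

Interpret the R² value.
R² = 0.6866 means 68.66% of the variation in y is explained by the linear relationship with x. This indicates a moderate fit.

R² = 1 − SS_res/SS_tot compares the residual scatter to the total scatter of y about its mean.

Here R² = 0.6866:
- Explained: 68.66% of the variation in y
- Unexplained (residual): 100% − 68.66% = 31.34%
- Rule of thumb (below 0.3 weak; 0.3 to below 0.7 moderate; 0.7 and above strong) → moderate

Note: R² never decreases when predictors are added, so it should not be used alone to compare models of different size.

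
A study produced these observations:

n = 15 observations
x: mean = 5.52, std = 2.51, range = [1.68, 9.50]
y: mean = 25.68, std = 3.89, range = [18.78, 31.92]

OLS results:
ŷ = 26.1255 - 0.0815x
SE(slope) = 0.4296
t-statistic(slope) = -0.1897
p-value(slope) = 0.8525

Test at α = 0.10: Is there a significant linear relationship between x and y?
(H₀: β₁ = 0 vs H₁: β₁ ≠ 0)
Since p-value = 0.8525 ≥ α = 0.10, fail to reject H₀ — the slope is not significantly different from 0.

Hypothesis test for the slope coefficient:

H₀: β₁ = 0 (no linear relationship)
H₁: β₁ ≠ 0 (linear relationship exists)

Test statistic: t = β̂₁ / SE(β̂₁) = -0.0815 / 0.4296 = -0.1897

The p-value (0.8525) is the probability, under H₀, of a t-statistic at least as extreme as |t| = 0.1897 (two-sided, df = n − 2 = 13).

Decision rule: reject H₀ if p-value < α.
p-value = 0.8525 ≥ α = 0.10 → fail to reject H₀.

At α = 0.10 the data do not provide convincing evidence of a nonzero slope.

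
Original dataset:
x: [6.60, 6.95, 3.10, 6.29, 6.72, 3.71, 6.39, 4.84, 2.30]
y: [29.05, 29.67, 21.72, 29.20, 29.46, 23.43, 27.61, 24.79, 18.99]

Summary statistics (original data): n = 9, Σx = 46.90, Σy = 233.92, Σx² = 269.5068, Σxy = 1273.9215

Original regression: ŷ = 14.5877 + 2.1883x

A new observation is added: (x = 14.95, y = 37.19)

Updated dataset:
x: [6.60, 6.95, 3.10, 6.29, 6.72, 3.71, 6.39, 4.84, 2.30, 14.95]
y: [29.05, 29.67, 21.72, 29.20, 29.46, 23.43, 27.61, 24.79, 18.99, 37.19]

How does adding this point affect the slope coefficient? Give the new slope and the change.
New slope β₁ = 1.3859 versus 2.1883 before: a change of -0.8024 (-36.7%).

The new point has HIGH LEVERAGE: x = 14.95 is far from the original mean x̄ = 46.90/9 ≈ 5.21 (original range [2.30, 6.95]).

Step 1: Update the sums with the new point (n goes from 9 to 10)
Σx  = 46.90 + 14.95 = 61.85
Σy  = 233.92 + 37.19 = 271.11
Σx² = 269.5068 + 14.95² = 269.5068 + 223.5025 = 493.0093
Σxy = 1273.9215 + 14.95×37.19 = 1273.9215 + 555.9905 = 1829.9120

Step 2: Recompute the slope with b₁ = (nΣxy − ΣxΣy) / (nΣx² − (Σx)²)
Numerator   = 10×1829.9120 − 61.85×271.11 = 18299.1200 − 16768.1535 = 1530.9665
Denominator = 10×493.0093 − 61.85² = 4930.0930 − 3825.4225 = 1104.6705
b₁(new) = 1530.9665 / 1104.6705 = 1.3859

(Same formula on the original sums: (9×1273.9215 − 46.90×233.92) / (9×269.5068 − 46.90²) = 494.4455 / 225.9512 = 2.1883, matching the given fit.)

Step 3: Change in slope
Δβ₁ = 1.3859 − 2.1883 = -0.8024
Relative change = -0.8024 / 2.1883 × 100% = -36.7%
→ the slope decreases when the point is added.

Because the point sits below the extension of the original line at a high-leverage x, it tilts the fit down.
In practice: examine leverage (hᵢ) and Cook's distance rather than deleting it automatically; investigate whether it comes from the same population as the rest of the sample.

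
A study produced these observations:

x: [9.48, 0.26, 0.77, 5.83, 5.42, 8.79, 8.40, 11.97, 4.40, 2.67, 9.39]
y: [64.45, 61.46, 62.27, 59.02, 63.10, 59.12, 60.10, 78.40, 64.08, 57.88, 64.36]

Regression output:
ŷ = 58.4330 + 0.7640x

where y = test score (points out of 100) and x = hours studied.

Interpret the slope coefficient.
An increase of one hour in study time is associated with a 0.7640 points increase in predicted test score.

β₁ = 0.7640 is the change in predicted test score (points) per additional hour of study time.

Interpretation:
- Study time up by 1 hour → predicted test score increases by 0.7640 points
- This is a linear approximation: the same per-unit change is assumed across the whole observed x range
- The slope describes association in these data, not necessarily a causal effect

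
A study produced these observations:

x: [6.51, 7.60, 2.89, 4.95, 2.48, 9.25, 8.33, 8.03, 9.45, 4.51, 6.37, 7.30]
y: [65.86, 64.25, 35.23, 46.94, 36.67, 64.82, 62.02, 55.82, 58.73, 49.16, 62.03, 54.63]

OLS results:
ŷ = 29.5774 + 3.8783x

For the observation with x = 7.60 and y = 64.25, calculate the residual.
Residual = 5.1975

The residual is the difference between the actual value and the predicted value:

Residual = y - ŷ

Step 1: Calculate predicted value
ŷ = 29.5774 + 3.8783 × 7.60
ŷ = 59.0525

Step 2: Calculate residual
Residual = 64.25 - 59.0525
Residual = 5.1975

The residual is positive, so the observed y = 64.25 sits above the regression line (the line underestimates it by 5.1975).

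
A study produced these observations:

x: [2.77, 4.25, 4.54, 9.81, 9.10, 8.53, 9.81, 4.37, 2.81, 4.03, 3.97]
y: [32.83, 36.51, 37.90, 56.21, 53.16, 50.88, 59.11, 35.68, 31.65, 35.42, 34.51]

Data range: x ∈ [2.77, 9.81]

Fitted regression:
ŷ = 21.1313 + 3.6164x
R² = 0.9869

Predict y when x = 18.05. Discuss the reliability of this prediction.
ŷ = 86.4073 (extrapolation — x = 18.05 lies outside [2.77, 9.81], so reliability is low).

Prediction calculation:
ŷ = 21.1313 + 3.6164 × 18.05
ŷ = 86.4073

Reliability:
- Data range: x ∈ [2.77, 9.81]
- Prediction point: x = 18.05 is 8.24 units above the observed range → this is EXTRAPOLATION, not interpolation

Why that matters here:
- The linear relationship may not hold outside the observed range
- Real relationships often flatten, saturate, or turn nonlinear at extremes

Report the number if required, but flag clearly that it is an extrapolation.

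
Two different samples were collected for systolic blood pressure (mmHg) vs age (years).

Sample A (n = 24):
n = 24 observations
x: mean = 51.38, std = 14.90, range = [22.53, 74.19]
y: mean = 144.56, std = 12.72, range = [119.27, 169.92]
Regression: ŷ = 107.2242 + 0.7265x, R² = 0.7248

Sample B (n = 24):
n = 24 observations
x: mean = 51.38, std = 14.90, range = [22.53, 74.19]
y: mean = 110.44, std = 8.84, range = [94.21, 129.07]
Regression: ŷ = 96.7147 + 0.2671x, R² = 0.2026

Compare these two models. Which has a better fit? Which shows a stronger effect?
Model A has the better fit (R² = 0.7248 vs 0.2026). Model A shows the stronger effect (|β₁| = 0.7265 vs 0.2671).

Model Comparison:

Goodness of fit (R²):
- Model A: R² = 0.7248 → 72.48% of variance in blood pressure explained
- Model B: R² = 0.2026 → 20.26% of variance in blood pressure explained
- 0.7248 > 0.2026 → Model A has the better fit

Which has the larger per-year effect? (|β₁|)
- Model A: β₁ = 0.7265 → predicted blood pressure rises 0.7265 mmHg per additional year of age
- Model B: β₁ = 0.2671 → predicted blood pressure rises 0.2671 mmHg per additional year of age
- |0.7265| > |0.2671| → Model A shows the stronger marginal effect

Note: A steeper slope doesn't make a better model if the scatter around the line is large.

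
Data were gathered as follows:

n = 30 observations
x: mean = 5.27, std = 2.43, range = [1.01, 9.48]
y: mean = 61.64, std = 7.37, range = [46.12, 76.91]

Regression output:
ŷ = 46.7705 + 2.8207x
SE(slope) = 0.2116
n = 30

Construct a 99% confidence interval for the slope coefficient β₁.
The 99% CI for β₁ is (2.2360, 3.4054)

Confidence interval for the slope:

The 99% CI for β₁ is: β̂₁ ± t*(α/2, n-2) × SE(β̂₁)

Step 1: Find critical t-value
- Confidence level = 0.99
- Degrees of freedom = n - 2 = 30 - 2 = 28
- t*(α/2, 28) = 2.7633

Step 2: Calculate margin of error
Margin = 2.7633 × 0.2116 = 0.5847

Step 3: Construct interval
CI = 2.8207 ± 0.5847
CI = (2.2360, 3.4054)

Interpretation: intervals built this way capture the true β₁ in 99% of repeated samples; here the plausible range for the per-unit effect of x on y is 2.2360 to 3.4054.
Since 0 is outside the interval, a two-sided test at α = 0.01 would reject H₀: β₁ = 0.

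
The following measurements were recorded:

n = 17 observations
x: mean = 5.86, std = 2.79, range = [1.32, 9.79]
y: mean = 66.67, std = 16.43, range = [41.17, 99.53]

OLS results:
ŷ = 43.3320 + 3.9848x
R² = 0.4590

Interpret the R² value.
About 45.90% of the variability in y is accounted for by the regression on x (R² = 0.4590) — a moderate linear fit.

The coefficient of determination R² is the fraction of the total variation in y that the fitted line accounts for.

Here R² = 0.4590:
- Explained: 45.90% of the variation in y
- Unexplained (residual): 100% − 45.90% = 54.10%
- Rule of thumb (below 0.3 weak; 0.3 to below 0.7 moderate; 0.7 and above strong) → moderate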